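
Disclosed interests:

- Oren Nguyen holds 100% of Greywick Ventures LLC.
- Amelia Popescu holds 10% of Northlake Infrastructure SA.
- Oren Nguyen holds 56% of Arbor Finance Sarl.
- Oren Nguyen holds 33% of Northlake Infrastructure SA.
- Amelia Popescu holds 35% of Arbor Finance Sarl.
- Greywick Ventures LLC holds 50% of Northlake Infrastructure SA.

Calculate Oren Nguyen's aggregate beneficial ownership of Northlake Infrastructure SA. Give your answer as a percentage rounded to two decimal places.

Oren reaches Northlake along 2 paths.
Direct stake: 33% = 33%.
Via Greywick: 100% × 50% = 50%.
Total: 33% + 50% = 83%.
Rounded: 83.00%.

83.00%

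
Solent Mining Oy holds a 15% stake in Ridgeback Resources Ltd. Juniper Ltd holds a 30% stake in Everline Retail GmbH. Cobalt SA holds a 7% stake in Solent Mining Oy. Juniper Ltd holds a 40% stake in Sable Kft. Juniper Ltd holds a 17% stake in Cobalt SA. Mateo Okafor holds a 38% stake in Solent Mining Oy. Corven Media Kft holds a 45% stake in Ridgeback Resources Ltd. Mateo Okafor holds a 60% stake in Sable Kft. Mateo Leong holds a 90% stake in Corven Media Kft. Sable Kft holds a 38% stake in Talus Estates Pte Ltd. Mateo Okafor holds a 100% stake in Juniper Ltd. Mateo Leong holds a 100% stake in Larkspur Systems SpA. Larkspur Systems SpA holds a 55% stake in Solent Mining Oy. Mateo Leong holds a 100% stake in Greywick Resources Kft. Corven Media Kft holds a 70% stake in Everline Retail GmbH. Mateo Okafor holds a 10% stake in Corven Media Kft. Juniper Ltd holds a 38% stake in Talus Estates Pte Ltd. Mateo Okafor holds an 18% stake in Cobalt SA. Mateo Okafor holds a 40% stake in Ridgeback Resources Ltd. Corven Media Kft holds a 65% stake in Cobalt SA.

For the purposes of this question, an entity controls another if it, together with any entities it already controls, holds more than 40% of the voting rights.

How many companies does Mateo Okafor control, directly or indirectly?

3

Mateo Okafor holds 100% of Juniper, so Mateo Okafor controls Juniper.
Juniper and Mateo Okafor together hold 40% + 60% = 100% of Sable, so Mateo Okafor controls Sable.
Sable and Juniper together hold 38% + 38% = 76% of Talus, so Mateo Okafor controls Talus.
No other company's threshold is met.
Mateo Okafor controls 3 companies.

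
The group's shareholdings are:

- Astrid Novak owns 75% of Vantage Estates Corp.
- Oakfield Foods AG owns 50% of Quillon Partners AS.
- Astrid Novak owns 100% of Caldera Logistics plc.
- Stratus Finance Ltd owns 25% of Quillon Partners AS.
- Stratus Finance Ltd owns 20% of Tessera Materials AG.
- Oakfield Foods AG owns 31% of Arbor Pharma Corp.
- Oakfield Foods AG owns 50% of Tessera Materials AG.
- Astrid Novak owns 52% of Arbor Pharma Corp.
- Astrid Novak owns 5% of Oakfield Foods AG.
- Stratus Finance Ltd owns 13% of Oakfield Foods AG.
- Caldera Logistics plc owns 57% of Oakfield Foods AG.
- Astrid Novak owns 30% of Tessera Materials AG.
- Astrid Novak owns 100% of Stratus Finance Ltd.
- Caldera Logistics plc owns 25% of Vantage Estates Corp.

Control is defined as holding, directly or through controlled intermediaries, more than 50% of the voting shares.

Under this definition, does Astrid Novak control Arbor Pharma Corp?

Astrid holds 100% of Caldera, so Astrid controls Caldera.
Astrid holds 100% of Stratus, so Astrid controls Stratus.
Caldera and Astrid and Stratus together hold 57% + 5% + 13% = 75% of Oakfield, so Astrid controls Oakfield.
Astrid and Oakfield together hold 52% + 31% = 83% of Arbor, so Astrid controls Arbor.

Yes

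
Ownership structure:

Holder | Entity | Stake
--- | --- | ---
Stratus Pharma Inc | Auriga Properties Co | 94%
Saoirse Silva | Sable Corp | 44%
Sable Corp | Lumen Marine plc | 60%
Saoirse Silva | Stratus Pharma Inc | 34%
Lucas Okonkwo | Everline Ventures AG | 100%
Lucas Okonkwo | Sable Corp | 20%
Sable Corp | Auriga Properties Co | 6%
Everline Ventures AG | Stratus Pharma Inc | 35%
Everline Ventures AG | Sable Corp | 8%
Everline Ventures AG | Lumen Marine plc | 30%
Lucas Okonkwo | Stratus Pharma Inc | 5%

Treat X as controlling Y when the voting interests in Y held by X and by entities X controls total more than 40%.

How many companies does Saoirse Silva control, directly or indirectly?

Saoirse holds 44% of Sable, so Saoirse controls Sable.
Sable holds 60% of Lumen, so Saoirse controls Lumen.
No other company's threshold is met.
Saoirse controls 2 companies.

2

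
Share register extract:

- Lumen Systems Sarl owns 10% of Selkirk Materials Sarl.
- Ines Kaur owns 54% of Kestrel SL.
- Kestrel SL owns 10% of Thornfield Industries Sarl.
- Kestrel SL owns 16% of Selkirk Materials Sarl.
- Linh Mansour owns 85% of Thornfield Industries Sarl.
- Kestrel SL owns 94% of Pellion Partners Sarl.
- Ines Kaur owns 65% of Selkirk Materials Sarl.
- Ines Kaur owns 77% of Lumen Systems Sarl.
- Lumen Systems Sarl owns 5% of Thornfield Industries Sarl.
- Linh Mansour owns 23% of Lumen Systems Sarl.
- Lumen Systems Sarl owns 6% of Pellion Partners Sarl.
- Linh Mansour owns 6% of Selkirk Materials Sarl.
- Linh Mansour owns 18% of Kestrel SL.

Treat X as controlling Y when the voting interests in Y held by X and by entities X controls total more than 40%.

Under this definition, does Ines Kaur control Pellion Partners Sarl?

Ines holds 77% of Lumen, so Ines controls Lumen.
Ines holds 54% of Kestrel, so Ines controls Kestrel.
Kestrel and Lumen together hold 94% + 6% = 100% of Pellion, so Ines controls Pellion.

Yes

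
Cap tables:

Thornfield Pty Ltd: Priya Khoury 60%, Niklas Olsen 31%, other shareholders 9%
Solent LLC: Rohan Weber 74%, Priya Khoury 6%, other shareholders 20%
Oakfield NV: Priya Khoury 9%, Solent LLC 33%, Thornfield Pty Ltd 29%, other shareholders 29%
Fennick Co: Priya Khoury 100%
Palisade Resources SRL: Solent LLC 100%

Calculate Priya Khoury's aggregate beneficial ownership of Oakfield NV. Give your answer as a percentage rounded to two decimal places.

Priya reaches Oakfield along 3 paths.
Direct stake: 9% = 9%.
Via Solent: 6% × 33% = 1.98%.
Via Thornfield: 60% × 29% = 17.4%.
Total: 9% + 1.98% + 17.4% = 28.38%.

28.38%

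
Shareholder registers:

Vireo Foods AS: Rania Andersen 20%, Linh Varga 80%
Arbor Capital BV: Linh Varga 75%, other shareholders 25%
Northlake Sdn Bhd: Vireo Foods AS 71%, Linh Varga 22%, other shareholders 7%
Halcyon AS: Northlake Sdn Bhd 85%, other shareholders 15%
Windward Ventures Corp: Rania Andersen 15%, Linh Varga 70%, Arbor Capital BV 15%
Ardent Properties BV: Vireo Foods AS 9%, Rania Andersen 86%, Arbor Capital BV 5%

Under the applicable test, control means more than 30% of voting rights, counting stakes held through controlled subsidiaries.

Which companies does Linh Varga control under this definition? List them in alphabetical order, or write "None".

Arbor Capital BV, Halcyon AS, Northlake Sdn Bhd, Vireo Foods AS, Windward Ventures Corp

Linh holds 80% of Vireo, so Linh controls Vireo.
Linh holds 75% of Arbor, so Linh controls Arbor.
Vireo and Linh together hold 71% + 22% = 93% of Northlake, so Linh controls Northlake.
Northlake holds 85% of Halcyon, so Linh controls Halcyon.
Linh and Arbor together hold 70% + 15% = 85% of Windward, so Linh controls Windward.
No other company's threshold is met.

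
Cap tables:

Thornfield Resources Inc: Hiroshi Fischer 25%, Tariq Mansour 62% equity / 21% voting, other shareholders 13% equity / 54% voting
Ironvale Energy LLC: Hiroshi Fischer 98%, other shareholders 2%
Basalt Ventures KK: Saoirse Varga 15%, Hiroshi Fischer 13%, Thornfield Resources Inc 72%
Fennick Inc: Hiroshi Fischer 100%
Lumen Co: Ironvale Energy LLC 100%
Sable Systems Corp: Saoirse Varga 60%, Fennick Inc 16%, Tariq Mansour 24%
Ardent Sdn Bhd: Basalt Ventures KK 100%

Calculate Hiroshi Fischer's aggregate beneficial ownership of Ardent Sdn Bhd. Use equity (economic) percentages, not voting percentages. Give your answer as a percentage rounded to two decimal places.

Hiroshi reaches Ardent along 2 paths.
Via Basalt: 13% × 100% = 13%.
Via Thornfield → Basalt: 25% × 72% × 100% = 18%.
Total: 13% + 18% = 31%.
Rounded: 31.00%.

31.00%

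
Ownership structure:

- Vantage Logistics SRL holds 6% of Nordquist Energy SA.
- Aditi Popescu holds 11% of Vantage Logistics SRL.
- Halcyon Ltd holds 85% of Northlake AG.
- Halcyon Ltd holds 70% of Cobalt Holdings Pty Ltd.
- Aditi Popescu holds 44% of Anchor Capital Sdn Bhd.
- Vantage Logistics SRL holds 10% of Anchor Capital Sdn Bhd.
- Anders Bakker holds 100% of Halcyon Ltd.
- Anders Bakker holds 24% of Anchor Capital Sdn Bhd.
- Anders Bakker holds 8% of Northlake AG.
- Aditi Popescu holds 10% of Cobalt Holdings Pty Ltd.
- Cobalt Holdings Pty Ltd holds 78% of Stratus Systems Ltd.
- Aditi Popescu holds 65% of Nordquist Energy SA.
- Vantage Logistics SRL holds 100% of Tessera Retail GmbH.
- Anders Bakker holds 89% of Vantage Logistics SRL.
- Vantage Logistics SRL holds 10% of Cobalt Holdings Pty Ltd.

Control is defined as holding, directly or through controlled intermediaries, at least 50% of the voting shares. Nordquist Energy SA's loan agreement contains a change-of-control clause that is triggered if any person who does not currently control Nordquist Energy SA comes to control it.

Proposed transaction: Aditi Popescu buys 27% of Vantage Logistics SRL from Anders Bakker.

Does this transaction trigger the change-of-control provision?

The purchase adds only to Aditi's holdings (Anders's stake shrinks), so Aditi is the only person who could newly come to control Nordquist.
Aditi holds 65% of Nordquist, so Aditi controls Nordquist.
So Aditi already controls Nordquist before the transaction.
After the purchase, Aditi's direct stake in Vantage rises to 11% + 27% = 38%, and Anders's stake falls to 62%.
Aditi controlled Nordquist already, so this is not a new person acquiring control; every other person's position is unchanged or reduced.
No new person acquires control, so the clause is not triggered.

No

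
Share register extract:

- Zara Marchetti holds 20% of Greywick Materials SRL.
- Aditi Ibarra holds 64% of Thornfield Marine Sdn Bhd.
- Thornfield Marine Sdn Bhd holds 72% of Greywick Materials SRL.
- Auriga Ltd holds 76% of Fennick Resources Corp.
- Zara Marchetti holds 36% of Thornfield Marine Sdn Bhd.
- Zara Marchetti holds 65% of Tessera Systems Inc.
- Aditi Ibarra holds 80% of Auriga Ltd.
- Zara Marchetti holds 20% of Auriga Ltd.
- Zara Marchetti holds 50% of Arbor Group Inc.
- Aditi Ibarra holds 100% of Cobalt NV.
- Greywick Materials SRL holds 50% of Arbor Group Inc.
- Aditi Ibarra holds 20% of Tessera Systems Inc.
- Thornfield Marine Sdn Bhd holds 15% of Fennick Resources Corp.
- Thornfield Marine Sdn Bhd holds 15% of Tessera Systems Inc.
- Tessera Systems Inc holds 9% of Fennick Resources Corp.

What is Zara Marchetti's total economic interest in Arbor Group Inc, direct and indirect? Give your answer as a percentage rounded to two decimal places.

Zara reaches Arbor along 3 paths.
Via Greywick: 20% × 50% = 10%.
Via Thornfield → Greywick: 36% × 72% × 50% = 12.96%.
Direct stake: 50% = 50%.
Total: 10% + 12.96% + 50% = 72.96%.

72.96%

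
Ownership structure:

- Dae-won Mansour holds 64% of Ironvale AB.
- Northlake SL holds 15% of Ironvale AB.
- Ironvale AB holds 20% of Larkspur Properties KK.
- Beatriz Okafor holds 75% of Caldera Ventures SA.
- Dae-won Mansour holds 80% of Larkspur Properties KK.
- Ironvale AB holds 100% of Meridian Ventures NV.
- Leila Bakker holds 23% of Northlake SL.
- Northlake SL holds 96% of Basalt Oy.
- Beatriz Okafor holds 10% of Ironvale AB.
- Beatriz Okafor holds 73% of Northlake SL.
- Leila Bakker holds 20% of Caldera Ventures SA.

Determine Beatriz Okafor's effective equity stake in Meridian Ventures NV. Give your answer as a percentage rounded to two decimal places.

Beatriz reaches Meridian along 2 paths.
Via Northlake → Ironvale: 73% × 15% × 100% = 10.95%.
Via Ironvale: 10% × 100% = 10%.
Total: 10.95% + 10% = 20.95%.

20.95%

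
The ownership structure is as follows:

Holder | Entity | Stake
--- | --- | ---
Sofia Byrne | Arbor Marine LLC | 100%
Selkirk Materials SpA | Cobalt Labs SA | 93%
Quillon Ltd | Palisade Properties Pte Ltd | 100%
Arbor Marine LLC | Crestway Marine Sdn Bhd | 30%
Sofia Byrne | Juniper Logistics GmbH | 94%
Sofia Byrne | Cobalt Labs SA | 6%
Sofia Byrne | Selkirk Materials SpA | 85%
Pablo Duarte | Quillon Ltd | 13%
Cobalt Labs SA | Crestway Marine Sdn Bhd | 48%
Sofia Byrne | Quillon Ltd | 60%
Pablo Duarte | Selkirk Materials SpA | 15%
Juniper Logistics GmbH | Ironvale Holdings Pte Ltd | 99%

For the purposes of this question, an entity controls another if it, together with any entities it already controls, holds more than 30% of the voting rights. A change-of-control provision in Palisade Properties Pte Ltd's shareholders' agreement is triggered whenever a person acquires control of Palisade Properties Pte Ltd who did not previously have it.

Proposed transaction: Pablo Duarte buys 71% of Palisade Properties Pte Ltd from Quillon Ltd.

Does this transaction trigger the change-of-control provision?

The purchase adds only to Pablo's holdings (Quillon's stake shrinks), so Pablo is the only person who could newly come to control Palisade.
Pablo's largest direct stake is 15% in Selkirk, which does not meet the threshold, so Pablo controls no company.
Neither Pablo nor any entity Pablo controls holds any voting interest in Palisade.
So before the transaction, Pablo does not control Palisade.
After the purchase, Pablo holds 71% of Palisade directly, and Quillon's stake falls to 29%.
Pablo holds 71% of Palisade, so Pablo controls Palisade.
Pablo did not control Palisade before and does after, so the clause is triggered.

Yes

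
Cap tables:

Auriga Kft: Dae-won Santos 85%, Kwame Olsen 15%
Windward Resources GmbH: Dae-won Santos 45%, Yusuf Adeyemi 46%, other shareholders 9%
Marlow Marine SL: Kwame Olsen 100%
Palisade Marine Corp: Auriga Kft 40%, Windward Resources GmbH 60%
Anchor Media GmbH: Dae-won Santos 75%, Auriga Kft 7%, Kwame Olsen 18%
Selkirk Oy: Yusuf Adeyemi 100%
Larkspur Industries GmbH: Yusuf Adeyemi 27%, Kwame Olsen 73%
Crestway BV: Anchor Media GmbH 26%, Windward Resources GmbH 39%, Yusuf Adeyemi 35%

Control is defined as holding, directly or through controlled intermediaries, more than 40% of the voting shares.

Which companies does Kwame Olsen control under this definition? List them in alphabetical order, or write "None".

Kwame holds 100% of Marlow, so Kwame controls Marlow.
Kwame holds 73% of Larkspur, so Kwame controls Larkspur.
No other company's threshold is met.

Larkspur Industries GmbH, Marlow Marine SL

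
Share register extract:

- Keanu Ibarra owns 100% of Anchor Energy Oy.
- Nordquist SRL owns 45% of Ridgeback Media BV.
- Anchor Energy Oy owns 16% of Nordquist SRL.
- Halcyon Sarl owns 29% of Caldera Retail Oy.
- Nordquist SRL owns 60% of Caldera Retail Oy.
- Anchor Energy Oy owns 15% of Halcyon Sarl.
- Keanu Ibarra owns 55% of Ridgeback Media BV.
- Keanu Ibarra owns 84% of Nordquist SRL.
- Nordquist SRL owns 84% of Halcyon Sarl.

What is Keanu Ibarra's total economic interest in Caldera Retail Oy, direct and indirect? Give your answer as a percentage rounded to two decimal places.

Keanu reaches Caldera along 5 paths.
Via Anchor → Nordquist → Halcyon: 100% × 16% × 84% × 29% = 3.8976%.
Via Nordquist → Halcyon: 84% × 84% × 29% = 20.4624%.
Via Anchor → Halcyon: 100% × 15% × 29% = 4.35%.
Via Anchor → Nordquist: 100% × 16% × 60% = 9.6%.
Via Nordquist: 84% × 60% = 50.4%.
Total: 3.8976% + 20.4624% + 4.35% + 9.6% + 50.4% = 88.71%.

88.71%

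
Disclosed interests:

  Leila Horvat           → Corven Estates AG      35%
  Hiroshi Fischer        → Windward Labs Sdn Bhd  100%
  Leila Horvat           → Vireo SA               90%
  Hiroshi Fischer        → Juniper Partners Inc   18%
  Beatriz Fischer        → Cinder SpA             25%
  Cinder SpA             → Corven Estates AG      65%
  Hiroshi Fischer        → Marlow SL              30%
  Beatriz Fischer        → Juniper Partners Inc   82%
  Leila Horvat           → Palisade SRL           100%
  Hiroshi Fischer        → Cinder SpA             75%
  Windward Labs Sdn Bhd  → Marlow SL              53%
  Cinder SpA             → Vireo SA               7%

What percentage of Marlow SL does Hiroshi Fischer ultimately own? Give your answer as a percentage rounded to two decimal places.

Hiroshi reaches Marlow along 2 paths.
Direct stake: 30% = 30%.
Via Windward: 100% × 53% = 53%.
Total: 30% + 53% = 83%.
Rounded: 83.00%.

83.00%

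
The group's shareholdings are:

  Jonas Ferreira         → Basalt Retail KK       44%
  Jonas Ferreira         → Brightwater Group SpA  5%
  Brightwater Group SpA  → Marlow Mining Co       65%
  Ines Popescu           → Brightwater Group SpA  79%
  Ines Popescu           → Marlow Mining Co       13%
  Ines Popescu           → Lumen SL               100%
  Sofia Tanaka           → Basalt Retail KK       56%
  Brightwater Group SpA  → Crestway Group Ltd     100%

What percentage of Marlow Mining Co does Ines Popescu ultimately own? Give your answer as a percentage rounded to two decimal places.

Ines reaches Marlow along 2 paths.
Direct stake: 13% = 13%.
Via Brightwater: 79% × 65% = 51.35%.
Total: 13% + 51.35% = 64.35%.

64.35%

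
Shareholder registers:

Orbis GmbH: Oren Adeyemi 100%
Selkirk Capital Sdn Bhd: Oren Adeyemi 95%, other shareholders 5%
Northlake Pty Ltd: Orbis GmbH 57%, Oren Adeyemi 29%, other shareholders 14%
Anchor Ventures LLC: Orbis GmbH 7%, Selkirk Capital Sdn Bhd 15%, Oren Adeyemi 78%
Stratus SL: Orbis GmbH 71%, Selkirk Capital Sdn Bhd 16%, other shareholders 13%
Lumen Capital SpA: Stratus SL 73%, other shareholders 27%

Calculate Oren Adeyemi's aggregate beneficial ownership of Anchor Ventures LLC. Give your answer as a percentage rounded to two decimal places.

Oren reaches Anchor along 3 paths.
Via Orbis: 100% × 7% = 7%.
Via Selkirk: 95% × 15% = 14.25%.
Direct stake: 78% = 78%.
Total: 7% + 14.25% + 78% = 99.25%.

99.25%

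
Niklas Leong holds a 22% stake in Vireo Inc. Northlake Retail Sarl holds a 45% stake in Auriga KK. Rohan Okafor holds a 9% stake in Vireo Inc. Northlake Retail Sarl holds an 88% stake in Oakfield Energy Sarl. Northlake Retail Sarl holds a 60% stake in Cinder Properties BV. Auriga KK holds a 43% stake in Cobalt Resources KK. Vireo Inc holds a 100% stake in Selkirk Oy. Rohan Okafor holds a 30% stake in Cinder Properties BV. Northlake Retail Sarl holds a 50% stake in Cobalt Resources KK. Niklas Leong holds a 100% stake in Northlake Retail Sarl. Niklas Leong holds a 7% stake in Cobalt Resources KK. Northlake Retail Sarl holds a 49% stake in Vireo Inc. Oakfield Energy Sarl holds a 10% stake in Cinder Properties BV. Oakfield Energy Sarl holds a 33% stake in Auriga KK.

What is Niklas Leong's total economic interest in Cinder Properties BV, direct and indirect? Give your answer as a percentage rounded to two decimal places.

Niklas reaches Cinder along 2 paths.
Via Northlake: 100% × 60% = 60%.
Via Northlake → Oakfield: 100% × 88% × 10% = 8.8%.
Total: 60% + 8.8% = 68.8%.
Rounded: 68.80%.

68.80%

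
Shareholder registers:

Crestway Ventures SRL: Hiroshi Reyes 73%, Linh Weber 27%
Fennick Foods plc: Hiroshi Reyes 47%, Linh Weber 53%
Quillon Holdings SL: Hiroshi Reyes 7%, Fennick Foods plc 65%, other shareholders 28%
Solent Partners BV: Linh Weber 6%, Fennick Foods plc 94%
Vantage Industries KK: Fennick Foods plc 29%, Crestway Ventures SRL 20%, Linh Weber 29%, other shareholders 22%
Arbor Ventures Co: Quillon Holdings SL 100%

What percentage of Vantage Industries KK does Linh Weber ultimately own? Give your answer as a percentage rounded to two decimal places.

49.77%

Linh reaches Vantage along 3 paths.
Via Fennick: 53% × 29% = 15.37%.
Via Crestway: 27% × 20% = 5.4%.
Direct stake: 29% = 29%.
Total: 15.37% + 5.4% + 29% = 49.77%.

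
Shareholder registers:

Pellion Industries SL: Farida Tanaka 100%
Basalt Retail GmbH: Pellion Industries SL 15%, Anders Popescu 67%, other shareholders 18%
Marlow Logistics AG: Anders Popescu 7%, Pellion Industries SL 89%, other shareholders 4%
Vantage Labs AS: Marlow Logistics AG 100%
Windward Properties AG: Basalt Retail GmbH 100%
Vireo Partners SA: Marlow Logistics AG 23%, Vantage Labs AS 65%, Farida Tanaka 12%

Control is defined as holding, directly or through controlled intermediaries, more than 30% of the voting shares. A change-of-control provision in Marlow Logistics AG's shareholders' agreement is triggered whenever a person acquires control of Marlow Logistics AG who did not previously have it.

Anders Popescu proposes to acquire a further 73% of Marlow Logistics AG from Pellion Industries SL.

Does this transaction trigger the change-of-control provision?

The purchase adds only to Anders's holdings (Pellion's stake shrinks), so Anders is the only person who could newly come to control Marlow.
Anders holds 67% of Basalt, so Anders controls Basalt.
Basalt holds 100% of Windward, so Anders controls Windward.
In Marlow, Anders's side holds only 7%, not > 30%.
So before the transaction, Anders does not control Marlow.
After the purchase, Anders's direct stake in Marlow rises to 7% + 73% = 80%, and Pellion's stake falls to 16%.
Anders holds 80% of Marlow, so Anders controls Marlow.
Anders did not control Marlow before and does after, so the clause is triggered.

Yes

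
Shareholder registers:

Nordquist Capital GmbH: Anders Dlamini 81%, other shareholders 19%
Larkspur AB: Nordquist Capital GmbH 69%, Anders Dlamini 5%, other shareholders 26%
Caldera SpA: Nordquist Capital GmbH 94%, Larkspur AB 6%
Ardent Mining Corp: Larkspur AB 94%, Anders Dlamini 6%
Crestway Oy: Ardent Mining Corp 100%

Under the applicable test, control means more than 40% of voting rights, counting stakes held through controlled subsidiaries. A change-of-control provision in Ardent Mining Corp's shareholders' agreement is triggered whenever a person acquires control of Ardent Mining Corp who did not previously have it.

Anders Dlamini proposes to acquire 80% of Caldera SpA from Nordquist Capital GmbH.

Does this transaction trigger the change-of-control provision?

The purchase adds only to Anders's holdings (Nordquist's stake shrinks), so Anders is the only person who could newly come to control Ardent.
Anders holds 81% of Nordquist, so Anders controls Nordquist.
Nordquist and Anders together hold 69% + 5% = 74% of Larkspur, so Anders controls Larkspur.
Larkspur and Anders together hold 94% + 6% = 100% of Ardent, so Anders controls Ardent.
So Anders already controls Ardent before the transaction.
After the purchase, Anders holds 80% of Caldera directly, and Nordquist's stake falls to 14%.
Anders controlled Ardent already, so this is not a new person acquiring control; every other person's position is unchanged or reduced.
No new person acquires control, so the clause is not triggered.

No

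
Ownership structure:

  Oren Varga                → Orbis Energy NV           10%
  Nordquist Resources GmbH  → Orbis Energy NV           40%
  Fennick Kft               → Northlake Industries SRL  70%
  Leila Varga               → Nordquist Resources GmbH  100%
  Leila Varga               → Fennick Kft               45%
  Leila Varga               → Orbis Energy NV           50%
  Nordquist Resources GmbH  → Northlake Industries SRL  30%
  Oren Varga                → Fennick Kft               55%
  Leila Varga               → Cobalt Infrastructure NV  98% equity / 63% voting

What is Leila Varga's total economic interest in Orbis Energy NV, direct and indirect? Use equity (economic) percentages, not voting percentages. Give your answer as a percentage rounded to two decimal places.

90.00%

Leila reaches Orbis along 2 paths.
Direct stake: 50% = 50%.
Via Nordquist: 100% × 40% = 40%.
Total: 50% + 40% = 90%.
Rounded: 90.00%.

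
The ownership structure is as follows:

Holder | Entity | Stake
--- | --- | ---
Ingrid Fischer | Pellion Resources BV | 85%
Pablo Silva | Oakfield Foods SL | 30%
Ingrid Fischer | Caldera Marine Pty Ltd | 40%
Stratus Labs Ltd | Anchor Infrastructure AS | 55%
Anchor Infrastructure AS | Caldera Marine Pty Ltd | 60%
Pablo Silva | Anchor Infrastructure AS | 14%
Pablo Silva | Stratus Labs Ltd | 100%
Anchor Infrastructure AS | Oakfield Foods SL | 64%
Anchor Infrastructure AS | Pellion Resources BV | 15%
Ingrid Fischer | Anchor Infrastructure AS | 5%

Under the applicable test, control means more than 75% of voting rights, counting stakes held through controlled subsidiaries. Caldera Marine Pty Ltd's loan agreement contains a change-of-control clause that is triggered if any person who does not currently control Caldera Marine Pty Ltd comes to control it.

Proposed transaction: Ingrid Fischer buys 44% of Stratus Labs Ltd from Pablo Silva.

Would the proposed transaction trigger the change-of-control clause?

No

The purchase adds only to Ingrid's holdings (Pablo's stake shrinks), so Ingrid is the only person who could newly come to control Caldera.
Ingrid holds 85% of Pellion, so Ingrid controls Pellion.
In Caldera, Ingrid's side holds only 40%, not > 75%.
So before the transaction, Ingrid does not control Caldera.
After the purchase, Ingrid holds 44% of Stratus directly, and Pablo's stake falls to 56%.
Ingrid's side now holds 44% of Stratus, not > 75%, so Ingrid still does not control Stratus.
After the transaction, Ingrid's side holds 40% of Caldera, not > 75%, so Ingrid still does not control Caldera.
No new person acquires control, so the clause is not triggered.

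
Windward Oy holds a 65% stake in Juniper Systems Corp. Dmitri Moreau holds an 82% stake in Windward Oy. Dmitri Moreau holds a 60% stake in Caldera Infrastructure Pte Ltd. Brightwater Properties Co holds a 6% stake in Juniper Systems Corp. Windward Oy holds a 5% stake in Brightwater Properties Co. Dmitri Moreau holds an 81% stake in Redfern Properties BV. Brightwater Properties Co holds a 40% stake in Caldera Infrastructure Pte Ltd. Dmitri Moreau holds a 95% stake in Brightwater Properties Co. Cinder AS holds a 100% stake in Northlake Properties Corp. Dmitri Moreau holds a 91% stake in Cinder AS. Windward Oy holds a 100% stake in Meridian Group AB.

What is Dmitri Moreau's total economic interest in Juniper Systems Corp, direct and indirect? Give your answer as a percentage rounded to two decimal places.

59.25%

Dmitri reaches Juniper along 3 paths.
Via Windward → Brightwater: 82% × 5% × 6% = 0.246%.
Via Brightwater: 95% × 6% = 5.7%.
Via Windward: 82% × 65% = 53.3%.
Total: 0.246% + 5.7% + 53.3% = 59.246%.
Rounded: 59.25%.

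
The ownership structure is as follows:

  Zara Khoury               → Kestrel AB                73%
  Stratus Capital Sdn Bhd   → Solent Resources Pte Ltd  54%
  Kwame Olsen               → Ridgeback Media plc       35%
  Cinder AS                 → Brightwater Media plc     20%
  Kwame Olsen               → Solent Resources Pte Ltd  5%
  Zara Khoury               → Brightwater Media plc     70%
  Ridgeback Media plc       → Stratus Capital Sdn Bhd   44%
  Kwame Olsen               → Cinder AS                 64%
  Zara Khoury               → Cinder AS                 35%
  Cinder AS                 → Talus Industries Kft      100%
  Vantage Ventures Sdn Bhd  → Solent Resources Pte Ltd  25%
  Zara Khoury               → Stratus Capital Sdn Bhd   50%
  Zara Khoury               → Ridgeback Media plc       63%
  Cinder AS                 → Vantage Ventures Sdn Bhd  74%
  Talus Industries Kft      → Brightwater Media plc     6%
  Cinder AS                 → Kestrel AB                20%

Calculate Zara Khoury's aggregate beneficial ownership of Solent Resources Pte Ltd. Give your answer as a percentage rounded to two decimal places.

Zara reaches Solent along 3 paths.
Via Stratus: 50% × 54% = 27%.
Via Ridgeback → Stratus: 63% × 44% × 54% = 14.9688%.
Via Cinder → Vantage: 35% × 74% × 25% = 6.475%.
Total: 27% + 14.9688% + 6.475% = 48.4438%.
Rounded: 48.44%.

48.44%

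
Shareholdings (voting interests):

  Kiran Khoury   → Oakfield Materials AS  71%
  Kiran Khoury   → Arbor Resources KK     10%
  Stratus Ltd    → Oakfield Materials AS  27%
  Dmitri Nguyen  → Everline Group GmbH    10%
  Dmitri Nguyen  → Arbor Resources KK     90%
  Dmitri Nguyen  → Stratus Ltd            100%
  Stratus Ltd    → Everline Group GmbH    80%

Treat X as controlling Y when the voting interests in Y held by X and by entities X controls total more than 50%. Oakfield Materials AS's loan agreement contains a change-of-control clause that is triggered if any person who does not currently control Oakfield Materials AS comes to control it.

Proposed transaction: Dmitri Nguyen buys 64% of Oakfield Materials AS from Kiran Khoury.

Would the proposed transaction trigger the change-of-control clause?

Yes

The purchase adds only to Dmitri's holdings (Kiran's stake shrinks), so Dmitri is the only person who could newly come to control Oakfield.
Dmitri holds 90% of Arbor, so Dmitri controls Arbor.
Dmitri holds 100% of Stratus, so Dmitri controls Stratus.
Stratus and Dmitri together hold 80% + 10% = 90% of Everline, so Dmitri controls Everline.
In Oakfield, Dmitri's side holds only 27%, not > 50%.
So before the transaction, Dmitri does not control Oakfield.
After the purchase, Dmitri holds 64% of Oakfield directly, and Kiran's stake falls to 7%.
Stratus and Dmitri together hold 27% + 64% = 91% of Oakfield, so Dmitri controls Oakfield.
Dmitri did not control Oakfield before and does after, so the clause is triggered.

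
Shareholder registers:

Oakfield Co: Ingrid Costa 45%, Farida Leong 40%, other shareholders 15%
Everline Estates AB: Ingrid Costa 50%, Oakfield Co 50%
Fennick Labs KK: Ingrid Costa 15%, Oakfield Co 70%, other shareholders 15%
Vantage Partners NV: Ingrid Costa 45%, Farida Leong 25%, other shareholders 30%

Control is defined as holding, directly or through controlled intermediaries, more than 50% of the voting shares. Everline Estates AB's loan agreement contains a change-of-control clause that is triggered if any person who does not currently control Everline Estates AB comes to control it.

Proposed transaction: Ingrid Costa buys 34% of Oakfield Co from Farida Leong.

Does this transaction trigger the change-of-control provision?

The purchase adds only to Ingrid's holdings (Farida's stake shrinks), so Ingrid is the only person who could newly come to control Everline.
Ingrid's largest direct stake is 50% in Everline, which does not meet the threshold, so Ingrid controls no company.
In Everline, Ingrid's side holds only 50%, not > 50%.
So before the transaction, Ingrid does not control Everline.
After the purchase, Ingrid's direct stake in Oakfield rises to 45% + 34% = 79%, and Farida's stake falls to 6%.
Ingrid holds 79% of Oakfield, so Ingrid controls Oakfield.
Ingrid and Oakfield together hold 50% + 50% = 100% of Everline, so Ingrid controls Everline.
Ingrid did not control Everline before and does after, so the clause is triggered.

Yes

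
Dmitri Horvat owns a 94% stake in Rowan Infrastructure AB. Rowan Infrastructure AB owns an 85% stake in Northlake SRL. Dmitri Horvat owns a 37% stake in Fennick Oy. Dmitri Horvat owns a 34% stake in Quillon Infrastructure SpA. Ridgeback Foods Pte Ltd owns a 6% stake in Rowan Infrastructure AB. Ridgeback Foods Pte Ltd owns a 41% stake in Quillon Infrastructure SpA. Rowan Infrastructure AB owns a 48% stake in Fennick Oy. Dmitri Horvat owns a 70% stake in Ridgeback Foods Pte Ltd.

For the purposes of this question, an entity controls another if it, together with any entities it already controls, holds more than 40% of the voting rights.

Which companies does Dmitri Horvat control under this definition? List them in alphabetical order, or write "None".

Fennick Oy, Northlake SRL, Quillon Infrastructure SpA, Ridgeback Foods Pte Ltd, Rowan Infrastructure AB

Dmitri holds 70% of Ridgeback, so Dmitri controls Ridgeback.
Dmitri and Ridgeback together hold 94% + 6% = 100% of Rowan, so Dmitri controls Rowan.
Ridgeback and Dmitri together hold 41% + 34% = 75% of Quillon, so Dmitri controls Quillon.
Rowan and Dmitri together hold 48% + 37% = 85% of Fennick, so Dmitri controls Fennick.
Rowan holds 85% of Northlake, so Dmitri controls Northlake.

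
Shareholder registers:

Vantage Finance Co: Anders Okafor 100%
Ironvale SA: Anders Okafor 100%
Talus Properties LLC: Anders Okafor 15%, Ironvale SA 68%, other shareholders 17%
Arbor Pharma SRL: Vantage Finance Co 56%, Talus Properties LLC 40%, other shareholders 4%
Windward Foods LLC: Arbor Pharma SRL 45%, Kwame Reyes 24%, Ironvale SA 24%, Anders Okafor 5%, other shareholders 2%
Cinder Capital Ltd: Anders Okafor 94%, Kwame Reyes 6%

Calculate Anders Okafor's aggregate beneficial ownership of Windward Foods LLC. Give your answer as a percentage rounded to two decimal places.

69.14%

Anders reaches Windward along 5 paths.
Via Vantage → Arbor: 100% × 56% × 45% = 25.2%.
Via Talus → Arbor: 15% × 40% × 45% = 2.7%.
Via Ironvale → Talus → Arbor: 100% × 68% × 40% × 45% = 12.24%.
Via Ironvale: 100% × 24% = 24%.
Direct stake: 5% = 5%.
Total: 25.2% + 2.7% + 12.24% + 24% + 5% = 69.14%.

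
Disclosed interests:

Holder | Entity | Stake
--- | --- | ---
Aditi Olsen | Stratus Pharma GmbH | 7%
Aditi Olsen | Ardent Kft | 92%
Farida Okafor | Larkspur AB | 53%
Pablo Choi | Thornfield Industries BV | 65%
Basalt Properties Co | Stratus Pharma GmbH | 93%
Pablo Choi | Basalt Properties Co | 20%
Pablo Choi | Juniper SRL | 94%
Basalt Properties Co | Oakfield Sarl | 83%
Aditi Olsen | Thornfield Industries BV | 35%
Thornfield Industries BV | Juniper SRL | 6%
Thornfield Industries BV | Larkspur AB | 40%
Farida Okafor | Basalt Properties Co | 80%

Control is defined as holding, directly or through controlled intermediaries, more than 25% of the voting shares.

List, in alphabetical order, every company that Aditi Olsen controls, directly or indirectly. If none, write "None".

Ardent Kft, Larkspur AB, Thornfield Industries BV

Aditi holds 35% of Thornfield, so Aditi controls Thornfield.
Thornfield holds 40% of Larkspur, so Aditi controls Larkspur.
Aditi holds 92% of Ardent, so Aditi controls Ardent.
No other company's threshold is met.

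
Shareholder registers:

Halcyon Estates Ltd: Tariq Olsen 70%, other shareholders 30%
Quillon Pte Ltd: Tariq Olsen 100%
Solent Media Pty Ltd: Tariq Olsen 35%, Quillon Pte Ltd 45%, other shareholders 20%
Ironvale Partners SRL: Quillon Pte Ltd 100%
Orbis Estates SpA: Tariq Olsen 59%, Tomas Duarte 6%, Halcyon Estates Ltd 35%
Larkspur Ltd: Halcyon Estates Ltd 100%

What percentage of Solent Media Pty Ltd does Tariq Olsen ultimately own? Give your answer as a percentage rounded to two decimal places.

80.00%

Tariq reaches Solent along 2 paths.
Direct stake: 35% = 35%.
Via Quillon: 100% × 45% = 45%.
Total: 35% + 45% = 80%.
Rounded: 80.00%.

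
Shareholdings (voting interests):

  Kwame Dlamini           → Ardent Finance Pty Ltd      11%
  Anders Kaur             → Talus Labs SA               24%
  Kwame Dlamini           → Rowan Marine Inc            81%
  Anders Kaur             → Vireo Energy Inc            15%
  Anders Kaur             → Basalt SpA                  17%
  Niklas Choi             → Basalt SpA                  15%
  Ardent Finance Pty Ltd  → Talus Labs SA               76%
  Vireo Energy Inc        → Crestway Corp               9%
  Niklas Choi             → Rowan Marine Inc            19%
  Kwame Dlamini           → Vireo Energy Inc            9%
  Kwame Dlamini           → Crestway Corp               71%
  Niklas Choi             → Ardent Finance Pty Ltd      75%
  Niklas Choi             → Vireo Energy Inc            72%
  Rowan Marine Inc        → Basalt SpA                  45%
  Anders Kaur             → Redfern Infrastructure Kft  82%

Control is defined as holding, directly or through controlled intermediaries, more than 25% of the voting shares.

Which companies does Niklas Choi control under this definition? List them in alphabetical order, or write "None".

Niklas holds 75% of Ardent, so Niklas controls Ardent.
Niklas holds 72% of Vireo, so Niklas controls Vireo.
Ardent holds 76% of Talus, so Niklas controls Talus.
No other company's threshold is met.

Ardent Finance Pty Ltd, Talus Labs SA, Vireo Energy Inc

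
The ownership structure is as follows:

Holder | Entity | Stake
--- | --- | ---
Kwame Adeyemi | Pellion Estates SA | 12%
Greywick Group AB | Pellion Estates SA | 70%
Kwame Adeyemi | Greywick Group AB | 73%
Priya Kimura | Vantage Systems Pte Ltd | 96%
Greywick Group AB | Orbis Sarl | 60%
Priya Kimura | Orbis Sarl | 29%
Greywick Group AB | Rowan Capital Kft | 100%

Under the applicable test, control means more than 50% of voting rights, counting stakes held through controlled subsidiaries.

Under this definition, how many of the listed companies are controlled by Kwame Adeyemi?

4

Kwame holds 73% of Greywick, so Kwame controls Greywick.
Greywick holds 100% of Rowan, so Kwame controls Rowan.
Greywick holds 60% of Orbis, so Kwame controls Orbis.
Greywick and Kwame together hold 70% + 12% = 82% of Pellion, so Kwame controls Pellion.
No other company's threshold is met.
Kwame controls 4 companies.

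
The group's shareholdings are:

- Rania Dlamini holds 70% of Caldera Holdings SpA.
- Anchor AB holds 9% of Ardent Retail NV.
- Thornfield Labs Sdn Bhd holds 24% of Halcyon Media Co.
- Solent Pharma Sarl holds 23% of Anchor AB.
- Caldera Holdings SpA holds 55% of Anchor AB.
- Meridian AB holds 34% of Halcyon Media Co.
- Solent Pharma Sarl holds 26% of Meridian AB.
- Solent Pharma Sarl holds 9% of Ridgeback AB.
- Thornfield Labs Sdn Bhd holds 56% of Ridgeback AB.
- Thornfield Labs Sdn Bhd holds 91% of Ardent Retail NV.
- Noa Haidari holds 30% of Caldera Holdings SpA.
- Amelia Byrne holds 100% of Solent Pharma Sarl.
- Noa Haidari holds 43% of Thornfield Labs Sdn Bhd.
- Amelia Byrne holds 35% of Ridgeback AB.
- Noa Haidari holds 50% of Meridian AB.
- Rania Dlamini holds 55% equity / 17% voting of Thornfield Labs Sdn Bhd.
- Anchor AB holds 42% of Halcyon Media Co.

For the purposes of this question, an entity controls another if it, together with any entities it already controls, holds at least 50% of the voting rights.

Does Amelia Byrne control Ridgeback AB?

No

Amelia holds 100% of Solent, so Amelia controls Solent.
In Ridgeback, Amelia's side holds only 9% + 35% = 44%, not ≥ 50%.
So Amelia does not control Ridgeback.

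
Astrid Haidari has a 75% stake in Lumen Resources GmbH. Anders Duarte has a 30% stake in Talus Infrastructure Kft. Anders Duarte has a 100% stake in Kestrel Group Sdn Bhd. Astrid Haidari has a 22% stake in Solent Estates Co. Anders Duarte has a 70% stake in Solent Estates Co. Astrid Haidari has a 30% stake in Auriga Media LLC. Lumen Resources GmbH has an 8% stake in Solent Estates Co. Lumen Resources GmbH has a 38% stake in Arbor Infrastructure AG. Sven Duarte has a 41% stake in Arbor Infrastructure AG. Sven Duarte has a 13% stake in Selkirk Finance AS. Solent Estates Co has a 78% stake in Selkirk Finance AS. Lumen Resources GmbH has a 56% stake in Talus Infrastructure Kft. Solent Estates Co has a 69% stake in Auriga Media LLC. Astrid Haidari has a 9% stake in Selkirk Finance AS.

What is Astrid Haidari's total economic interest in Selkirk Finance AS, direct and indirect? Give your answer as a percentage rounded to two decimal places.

Astrid reaches Selkirk along 3 paths.
Via Lumen → Solent: 75% × 8% × 78% = 4.68%.
Via Solent: 22% × 78% = 17.16%.
Direct stake: 9% = 9%.
Total: 4.68% + 17.16% + 9% = 30.84%.

30.84%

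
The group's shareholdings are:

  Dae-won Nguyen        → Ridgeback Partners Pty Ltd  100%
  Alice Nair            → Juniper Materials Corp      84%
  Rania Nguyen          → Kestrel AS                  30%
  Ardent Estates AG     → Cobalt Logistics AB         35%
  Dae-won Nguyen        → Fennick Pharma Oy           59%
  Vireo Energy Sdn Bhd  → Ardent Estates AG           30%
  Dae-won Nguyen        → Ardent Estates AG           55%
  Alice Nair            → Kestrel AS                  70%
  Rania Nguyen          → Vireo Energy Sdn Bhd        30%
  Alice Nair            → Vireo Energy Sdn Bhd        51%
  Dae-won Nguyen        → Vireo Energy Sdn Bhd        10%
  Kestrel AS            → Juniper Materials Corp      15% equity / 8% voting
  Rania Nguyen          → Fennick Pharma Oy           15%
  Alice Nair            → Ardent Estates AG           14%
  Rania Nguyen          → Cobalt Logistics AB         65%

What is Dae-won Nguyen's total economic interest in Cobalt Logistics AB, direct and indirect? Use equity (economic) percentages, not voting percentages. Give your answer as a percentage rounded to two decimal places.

20.30%

Dae-won reaches Cobalt along 2 paths.
Via Vireo → Ardent: 10% × 30% × 35% = 1.05%.
Via Ardent: 55% × 35% = 19.25%.
Total: 1.05% + 19.25% = 20.3%.
Rounded: 20.30%.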